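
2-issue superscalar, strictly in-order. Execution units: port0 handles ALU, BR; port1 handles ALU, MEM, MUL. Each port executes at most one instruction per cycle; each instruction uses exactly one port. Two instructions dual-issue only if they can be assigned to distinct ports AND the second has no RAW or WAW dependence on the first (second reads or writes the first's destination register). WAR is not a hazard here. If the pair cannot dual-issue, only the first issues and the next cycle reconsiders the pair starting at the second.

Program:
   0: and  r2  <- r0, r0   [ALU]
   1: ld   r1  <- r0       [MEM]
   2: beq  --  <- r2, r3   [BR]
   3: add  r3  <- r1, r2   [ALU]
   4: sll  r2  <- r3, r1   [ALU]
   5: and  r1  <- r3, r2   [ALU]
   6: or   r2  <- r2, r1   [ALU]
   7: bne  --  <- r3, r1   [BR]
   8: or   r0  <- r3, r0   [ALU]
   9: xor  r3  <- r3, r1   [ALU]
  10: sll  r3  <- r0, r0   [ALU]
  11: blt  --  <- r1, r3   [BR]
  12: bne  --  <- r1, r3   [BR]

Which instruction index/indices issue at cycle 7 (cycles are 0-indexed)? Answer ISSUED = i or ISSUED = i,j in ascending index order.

#0 head=0: and.ALU+ld.MEM i0/i1 dual
#1 head=2: beq.BR+add.ALU i2/i3 dual
#2 head=4: sll.ALU i4 RAW r2
#3 head=5: and.ALU i5 RAW r1
#4 head=6: or.ALU+bne.BR i6/i7 dual
#5 head=8: or.ALU+xor.ALU i8/i9 dual
#6 head=10: sll.ALU i10 RAW r3
#7 head=11: blt.BR i11 no-port BR/BR
#8 head=12: bne.BR i12 tail

ISSUED = 11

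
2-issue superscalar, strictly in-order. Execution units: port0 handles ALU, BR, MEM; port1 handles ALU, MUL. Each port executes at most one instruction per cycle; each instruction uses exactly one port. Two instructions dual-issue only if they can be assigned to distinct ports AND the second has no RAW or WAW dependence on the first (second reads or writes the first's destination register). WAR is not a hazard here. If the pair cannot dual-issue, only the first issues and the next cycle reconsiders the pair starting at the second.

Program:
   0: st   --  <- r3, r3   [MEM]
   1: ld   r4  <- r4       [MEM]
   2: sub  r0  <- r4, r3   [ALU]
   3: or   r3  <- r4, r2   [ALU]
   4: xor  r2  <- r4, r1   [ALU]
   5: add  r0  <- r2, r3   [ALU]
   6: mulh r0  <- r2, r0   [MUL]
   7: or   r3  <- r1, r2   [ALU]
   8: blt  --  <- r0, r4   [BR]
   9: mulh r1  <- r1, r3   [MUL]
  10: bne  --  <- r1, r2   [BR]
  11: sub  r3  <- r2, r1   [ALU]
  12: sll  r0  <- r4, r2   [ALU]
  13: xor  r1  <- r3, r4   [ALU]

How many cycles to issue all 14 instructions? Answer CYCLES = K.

c0: i0 st  no-port MEM/MEM
c1: i1 ld  RAW r4
c2: i2/i3 sub or  pair
c3: i4 xor  RAW r2
c4: i5 add  RAW+WAW r0
c5: i6/i7 mulh or  pair
c6: i8/i9 blt mulh  pair
c7: i10/i11 bne sub  pair
c8: i12/i13 sll xor  pair

CYCLES = 9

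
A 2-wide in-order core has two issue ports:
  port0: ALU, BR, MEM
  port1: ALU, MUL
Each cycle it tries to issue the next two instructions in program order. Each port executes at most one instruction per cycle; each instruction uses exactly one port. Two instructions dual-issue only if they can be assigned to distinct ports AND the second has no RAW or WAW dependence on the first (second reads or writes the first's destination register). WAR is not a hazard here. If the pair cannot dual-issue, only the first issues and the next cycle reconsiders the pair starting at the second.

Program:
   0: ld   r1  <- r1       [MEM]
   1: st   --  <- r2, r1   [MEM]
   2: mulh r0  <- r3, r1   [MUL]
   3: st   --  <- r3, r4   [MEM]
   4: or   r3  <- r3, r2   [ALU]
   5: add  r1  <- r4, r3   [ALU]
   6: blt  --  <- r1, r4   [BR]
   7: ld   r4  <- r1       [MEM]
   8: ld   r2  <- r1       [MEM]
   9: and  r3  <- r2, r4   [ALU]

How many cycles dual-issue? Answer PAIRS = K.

PAIRS = 2

#0 head=0: ld i0 no-port MEM/MEM
#1 head=1: st;mulh i1,i2 2-wide
#2 head=3: st;or i3,i4 2-wide
#3 head=5: add i5 RAW r1
#4 head=6: blt i6 no-port BR/MEM
#5 head=7: ld i7 no-port MEM/MEM
#6 head=8: ld i8 RAW r2
#7 head=9: and i9 tail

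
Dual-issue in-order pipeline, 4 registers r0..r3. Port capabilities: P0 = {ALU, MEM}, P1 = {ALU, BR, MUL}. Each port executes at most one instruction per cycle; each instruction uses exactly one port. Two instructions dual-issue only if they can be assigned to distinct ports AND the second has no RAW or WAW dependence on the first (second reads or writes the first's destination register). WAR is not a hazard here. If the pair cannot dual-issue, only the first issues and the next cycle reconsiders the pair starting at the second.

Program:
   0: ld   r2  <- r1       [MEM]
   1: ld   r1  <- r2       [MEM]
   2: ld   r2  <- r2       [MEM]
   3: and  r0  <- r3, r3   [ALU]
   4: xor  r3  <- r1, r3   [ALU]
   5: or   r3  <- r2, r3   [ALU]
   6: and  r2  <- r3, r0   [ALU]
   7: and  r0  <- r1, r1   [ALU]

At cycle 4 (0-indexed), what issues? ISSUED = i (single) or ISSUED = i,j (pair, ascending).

ISSUED = 5

#0 head=0: ld.MEM i0 no-port MEM/MEM
#1 head=1: ld.MEM i1 no-port MEM/MEM
#2 head=2: ld.MEM/and.ALU i2,i3 pair
#3 head=4: xor.ALU i4 RAW+WAW r3
#4 head=5: or.ALU i5 RAW r3
#5 head=6: and.ALU/and.ALU i6,i7 pair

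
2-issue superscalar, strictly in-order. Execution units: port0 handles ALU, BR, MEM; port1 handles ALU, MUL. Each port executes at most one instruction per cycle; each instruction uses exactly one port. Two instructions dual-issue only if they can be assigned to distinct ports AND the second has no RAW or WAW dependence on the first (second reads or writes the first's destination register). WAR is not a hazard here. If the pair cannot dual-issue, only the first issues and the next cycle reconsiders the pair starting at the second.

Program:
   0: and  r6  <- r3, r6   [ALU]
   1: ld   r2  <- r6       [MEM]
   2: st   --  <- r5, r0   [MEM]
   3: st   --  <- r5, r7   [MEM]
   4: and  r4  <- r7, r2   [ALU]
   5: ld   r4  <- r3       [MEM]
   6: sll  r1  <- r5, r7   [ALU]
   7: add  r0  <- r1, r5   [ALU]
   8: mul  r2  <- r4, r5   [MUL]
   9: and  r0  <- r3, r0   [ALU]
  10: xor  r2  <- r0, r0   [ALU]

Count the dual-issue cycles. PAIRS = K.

0. and.ALU @i0  | RAW r6
1. ld.MEM @i1  | no-port MEM/MEM
2. st.MEM @i2  | no-port MEM/MEM
3. st.MEM/and.ALU @i3&i4  | pair
4. ld.MEM/sll.ALU @i5&i6  | pair
5. add.ALU/mul.MUL @i7&i8  | pair
6. and.ALU @i9  | RAW r0
7. xor.ALU @i10  | tail

PAIRS = 3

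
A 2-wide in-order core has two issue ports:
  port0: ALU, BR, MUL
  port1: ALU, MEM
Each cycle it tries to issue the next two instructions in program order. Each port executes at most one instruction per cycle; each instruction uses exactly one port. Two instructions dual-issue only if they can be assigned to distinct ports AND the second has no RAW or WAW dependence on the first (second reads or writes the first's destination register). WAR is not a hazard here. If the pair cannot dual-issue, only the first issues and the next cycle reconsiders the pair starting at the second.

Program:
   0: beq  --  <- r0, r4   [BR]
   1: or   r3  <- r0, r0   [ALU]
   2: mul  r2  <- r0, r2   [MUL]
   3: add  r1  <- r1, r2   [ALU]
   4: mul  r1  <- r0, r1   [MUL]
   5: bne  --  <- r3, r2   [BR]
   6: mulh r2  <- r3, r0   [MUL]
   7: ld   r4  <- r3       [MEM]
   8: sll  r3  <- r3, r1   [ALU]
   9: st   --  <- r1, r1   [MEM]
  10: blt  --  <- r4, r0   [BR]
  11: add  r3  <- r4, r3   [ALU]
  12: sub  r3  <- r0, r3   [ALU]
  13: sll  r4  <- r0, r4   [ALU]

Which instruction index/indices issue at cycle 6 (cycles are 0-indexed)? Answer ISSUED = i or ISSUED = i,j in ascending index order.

0. beq+or @i0&i1  | 2-wide
1. mul @i2  | RAW r2
2. add @i3  | RAW+WAW r1
3. mul @i4  | no-port MUL/BR
4. bne @i5  | no-port BR/MUL
5. mulh+ld @i6&i7  | 2-wide
6. sll+st @i8&i9  | 2-wide
7. blt+add @i10&i11  | 2-wide
8. sub+sll @i12&i13  | 2-wide

ISSUED = 8,9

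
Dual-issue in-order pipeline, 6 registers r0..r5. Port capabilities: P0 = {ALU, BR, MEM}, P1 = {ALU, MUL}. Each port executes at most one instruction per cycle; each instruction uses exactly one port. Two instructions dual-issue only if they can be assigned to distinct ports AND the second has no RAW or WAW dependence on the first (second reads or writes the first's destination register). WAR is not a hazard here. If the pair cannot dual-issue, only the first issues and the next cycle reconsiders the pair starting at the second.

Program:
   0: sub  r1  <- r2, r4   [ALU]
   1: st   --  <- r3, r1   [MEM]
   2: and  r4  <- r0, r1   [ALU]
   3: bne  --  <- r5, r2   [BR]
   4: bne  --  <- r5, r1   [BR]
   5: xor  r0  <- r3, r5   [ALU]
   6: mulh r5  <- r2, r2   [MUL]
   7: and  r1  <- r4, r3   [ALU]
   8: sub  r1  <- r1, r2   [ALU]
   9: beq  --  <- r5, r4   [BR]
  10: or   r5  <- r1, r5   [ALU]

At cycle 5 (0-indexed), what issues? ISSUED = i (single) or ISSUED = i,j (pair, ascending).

t=0 i0:sub.ALU ; RAW r1
t=1 i1,i2:st.MEM;and.ALU ; 2-wide
t=2 i3:bne.BR ; no-port BR/BR
t=3 i4,i5:bne.BR;xor.ALU ; 2-wide
t=4 i6,i7:mulh.MUL;and.ALU ; 2-wide
t=5 i8,i9:sub.ALU;beq.BR ; 2-wide
t=6 i10:or.ALU ; tail

ISSUED = 8,9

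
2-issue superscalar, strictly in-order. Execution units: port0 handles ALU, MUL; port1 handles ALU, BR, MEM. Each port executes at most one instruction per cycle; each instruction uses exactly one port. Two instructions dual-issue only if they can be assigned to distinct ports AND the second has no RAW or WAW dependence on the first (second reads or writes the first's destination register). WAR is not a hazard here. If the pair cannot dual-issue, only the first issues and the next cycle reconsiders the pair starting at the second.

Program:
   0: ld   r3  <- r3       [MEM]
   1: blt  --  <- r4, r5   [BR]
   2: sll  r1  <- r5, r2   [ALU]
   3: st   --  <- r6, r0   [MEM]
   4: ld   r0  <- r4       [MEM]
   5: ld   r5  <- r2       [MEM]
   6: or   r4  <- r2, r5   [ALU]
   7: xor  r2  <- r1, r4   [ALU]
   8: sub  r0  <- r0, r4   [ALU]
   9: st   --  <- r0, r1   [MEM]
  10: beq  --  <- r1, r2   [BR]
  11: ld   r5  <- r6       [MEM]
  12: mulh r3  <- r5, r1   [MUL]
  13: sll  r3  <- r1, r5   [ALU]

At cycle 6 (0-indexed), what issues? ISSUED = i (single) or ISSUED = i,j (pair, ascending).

t=0 i0:ld ; no-port MEM/BR
t=1 i1,i2:blt sll ; 2-wide
t=2 i3:st ; no-port MEM/MEM
t=3 i4:ld ; no-port MEM/MEM
t=4 i5:ld ; RAW r5
t=5 i6:or ; RAW r4
t=6 i7,i8:xor sub ; 2-wide
t=7 i9:st ; no-port MEM/BR
t=8 i10:beq ; no-port BR/MEM
t=9 i11:ld ; RAW r5
t=10 i12:mulh ; WAW r3
t=11 i13:sll ; tail

ISSUED = 7,8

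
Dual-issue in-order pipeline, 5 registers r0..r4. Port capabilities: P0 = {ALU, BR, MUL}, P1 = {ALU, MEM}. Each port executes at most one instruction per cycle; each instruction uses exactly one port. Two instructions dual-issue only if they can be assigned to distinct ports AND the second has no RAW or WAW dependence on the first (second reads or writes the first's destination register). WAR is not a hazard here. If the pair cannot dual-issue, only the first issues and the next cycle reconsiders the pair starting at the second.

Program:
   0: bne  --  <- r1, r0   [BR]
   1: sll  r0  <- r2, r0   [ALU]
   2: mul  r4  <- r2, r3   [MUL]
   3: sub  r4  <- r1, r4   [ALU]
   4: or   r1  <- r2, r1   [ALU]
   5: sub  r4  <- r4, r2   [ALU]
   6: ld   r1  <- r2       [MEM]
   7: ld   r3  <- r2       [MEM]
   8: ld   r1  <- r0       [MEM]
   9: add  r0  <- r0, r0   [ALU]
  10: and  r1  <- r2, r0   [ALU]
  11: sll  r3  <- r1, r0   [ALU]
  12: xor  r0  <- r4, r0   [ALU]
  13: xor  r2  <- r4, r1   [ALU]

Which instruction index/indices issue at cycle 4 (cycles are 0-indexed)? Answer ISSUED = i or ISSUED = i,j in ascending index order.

ISSUED = 7

#0 head=0: bne+sll i0/i1 2-wide
#1 head=2: mul i2 RAW+WAW r4
#2 head=3: sub+or i3/i4 2-wide
#3 head=5: sub+ld i5/i6 2-wide
#4 head=7: ld i7 no-port MEM/MEM
#5 head=8: ld+add i8/i9 2-wide
#6 head=10: and i10 RAW r1
#7 head=11: sll+xor i11/i12 2-wide
#8 head=13: xor i13 tail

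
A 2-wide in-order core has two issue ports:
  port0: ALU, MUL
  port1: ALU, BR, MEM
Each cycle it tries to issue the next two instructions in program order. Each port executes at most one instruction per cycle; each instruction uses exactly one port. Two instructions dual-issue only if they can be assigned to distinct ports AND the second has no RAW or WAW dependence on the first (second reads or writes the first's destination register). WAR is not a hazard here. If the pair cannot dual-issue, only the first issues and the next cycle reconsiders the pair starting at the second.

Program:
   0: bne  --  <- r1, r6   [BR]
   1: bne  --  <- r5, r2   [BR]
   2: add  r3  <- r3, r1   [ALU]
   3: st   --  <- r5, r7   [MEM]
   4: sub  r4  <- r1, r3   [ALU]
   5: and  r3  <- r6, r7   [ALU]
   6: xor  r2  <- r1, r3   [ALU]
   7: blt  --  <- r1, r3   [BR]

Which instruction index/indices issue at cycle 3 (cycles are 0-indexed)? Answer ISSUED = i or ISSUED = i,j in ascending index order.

ISSUED = 5

[0] i0  bne.BR  -- no-port BR/BR
[1] i1&i2  bne.BR/add.ALU  -- dual
[2] i3&i4  st.MEM/sub.ALU  -- dual
[3] i5  and.ALU  -- RAW r3
[4] i6&i7  xor.ALU/blt.BR  -- dual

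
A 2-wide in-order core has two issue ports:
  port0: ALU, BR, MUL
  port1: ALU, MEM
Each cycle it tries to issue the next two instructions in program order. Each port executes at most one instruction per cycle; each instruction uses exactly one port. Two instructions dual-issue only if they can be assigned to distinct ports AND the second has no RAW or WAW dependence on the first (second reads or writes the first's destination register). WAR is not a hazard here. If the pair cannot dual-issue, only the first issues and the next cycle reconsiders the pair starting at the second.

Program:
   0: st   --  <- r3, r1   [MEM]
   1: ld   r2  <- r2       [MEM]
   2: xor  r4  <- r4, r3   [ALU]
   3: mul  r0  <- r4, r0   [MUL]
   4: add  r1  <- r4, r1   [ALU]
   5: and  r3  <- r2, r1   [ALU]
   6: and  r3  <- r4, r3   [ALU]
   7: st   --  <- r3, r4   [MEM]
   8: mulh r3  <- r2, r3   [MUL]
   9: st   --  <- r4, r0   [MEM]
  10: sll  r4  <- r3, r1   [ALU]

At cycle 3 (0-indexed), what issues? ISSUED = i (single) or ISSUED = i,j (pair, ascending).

ISSUED = 5

#0 head=0: st.MEM i0 no-port MEM/MEM
#1 head=1: ld.MEM;xor.ALU i1,i2 dual
#2 head=3: mul.MUL;add.ALU i3,i4 dual
#3 head=5: and.ALU i5 RAW+WAW r3
#4 head=6: and.ALU i6 RAW r3
#5 head=7: st.MEM;mulh.MUL i7,i8 dual
#6 head=9: st.MEM;sll.ALU i9,i10 dual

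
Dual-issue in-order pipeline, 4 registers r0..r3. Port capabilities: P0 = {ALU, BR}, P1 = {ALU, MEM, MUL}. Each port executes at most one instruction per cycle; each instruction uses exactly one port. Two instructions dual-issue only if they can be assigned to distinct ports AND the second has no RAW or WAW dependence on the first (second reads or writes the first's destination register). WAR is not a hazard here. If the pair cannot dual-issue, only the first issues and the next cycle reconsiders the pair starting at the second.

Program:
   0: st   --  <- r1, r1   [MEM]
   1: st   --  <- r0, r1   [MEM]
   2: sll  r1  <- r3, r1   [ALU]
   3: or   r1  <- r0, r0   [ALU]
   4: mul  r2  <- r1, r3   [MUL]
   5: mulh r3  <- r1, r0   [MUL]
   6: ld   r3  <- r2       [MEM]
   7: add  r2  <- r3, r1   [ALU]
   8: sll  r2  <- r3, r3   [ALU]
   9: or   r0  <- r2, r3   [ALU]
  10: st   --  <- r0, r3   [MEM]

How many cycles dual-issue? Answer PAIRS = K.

PAIRS = 1

0. st.MEM @i0  | no-port MEM/MEM
1. st.MEM+sll.ALU @i1,i2  | 2-wide
2. or.ALU @i3  | RAW r1
3. mul.MUL @i4  | no-port MUL/MUL
4. mulh.MUL @i5  | no-port MUL/MEM
5. ld.MEM @i6  | RAW r3
6. add.ALU @i7  | WAW r2
7. sll.ALU @i8  | RAW r2
8. or.ALU @i9  | RAW r0
9. st.MEM @i10  | tail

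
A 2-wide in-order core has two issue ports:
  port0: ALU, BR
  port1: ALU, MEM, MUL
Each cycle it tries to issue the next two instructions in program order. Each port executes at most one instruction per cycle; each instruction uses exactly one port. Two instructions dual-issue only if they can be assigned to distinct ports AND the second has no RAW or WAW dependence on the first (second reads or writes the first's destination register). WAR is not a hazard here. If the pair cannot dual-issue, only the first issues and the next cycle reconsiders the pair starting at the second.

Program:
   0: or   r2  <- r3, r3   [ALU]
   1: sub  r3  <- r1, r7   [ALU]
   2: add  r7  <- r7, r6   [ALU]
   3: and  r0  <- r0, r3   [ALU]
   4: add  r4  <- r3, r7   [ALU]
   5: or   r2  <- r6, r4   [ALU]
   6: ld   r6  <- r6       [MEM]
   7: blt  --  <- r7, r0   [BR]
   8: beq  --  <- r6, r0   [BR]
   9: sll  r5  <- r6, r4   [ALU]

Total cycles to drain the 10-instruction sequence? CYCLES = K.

c0: i0,i1 or.ALU+sub.ALU  dual
c1: i2,i3 add.ALU+and.ALU  dual
c2: i4 add.ALU  RAW r4
c3: i5,i6 or.ALU+ld.MEM  dual
c4: i7 blt.BR  no-port BR/BR
c5: i8,i9 beq.BR+sll.ALU  dual

CYCLES = 6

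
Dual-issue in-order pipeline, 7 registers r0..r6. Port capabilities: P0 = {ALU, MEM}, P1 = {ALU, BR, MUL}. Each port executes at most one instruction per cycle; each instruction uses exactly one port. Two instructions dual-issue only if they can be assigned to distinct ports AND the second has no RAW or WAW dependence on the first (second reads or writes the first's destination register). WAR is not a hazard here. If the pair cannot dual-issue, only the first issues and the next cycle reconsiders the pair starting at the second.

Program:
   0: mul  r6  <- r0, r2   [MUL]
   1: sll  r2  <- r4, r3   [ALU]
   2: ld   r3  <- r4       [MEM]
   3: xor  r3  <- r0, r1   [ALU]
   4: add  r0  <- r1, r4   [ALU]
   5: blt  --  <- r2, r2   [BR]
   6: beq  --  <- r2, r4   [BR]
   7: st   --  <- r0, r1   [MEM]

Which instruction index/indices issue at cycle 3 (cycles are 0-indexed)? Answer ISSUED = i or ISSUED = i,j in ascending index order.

  cy0 -> i0/i1 (mul;sll) pair
  cy1 -> i2 (ld) WAW r3
  cy2 -> i3/i4 (xor;add) pair
  cy3 -> i5 (blt) no-port BR/BR
  cy4 -> i6/i7 (beq;st) pair

ISSUED = 5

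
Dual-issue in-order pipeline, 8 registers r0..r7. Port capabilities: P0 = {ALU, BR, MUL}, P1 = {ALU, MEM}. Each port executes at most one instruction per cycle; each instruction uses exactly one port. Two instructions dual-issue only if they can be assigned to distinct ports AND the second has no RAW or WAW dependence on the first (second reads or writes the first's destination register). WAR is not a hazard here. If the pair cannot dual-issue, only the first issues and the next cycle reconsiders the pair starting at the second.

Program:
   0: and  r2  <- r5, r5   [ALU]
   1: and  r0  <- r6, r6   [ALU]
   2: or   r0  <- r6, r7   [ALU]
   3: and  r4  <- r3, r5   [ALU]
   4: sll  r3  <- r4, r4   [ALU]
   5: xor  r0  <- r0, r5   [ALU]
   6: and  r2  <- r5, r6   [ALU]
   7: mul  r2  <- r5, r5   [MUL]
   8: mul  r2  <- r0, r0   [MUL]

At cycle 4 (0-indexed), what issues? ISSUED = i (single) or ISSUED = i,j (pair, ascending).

ISSUED = 7

t=0 i0,i1:and.ALU and.ALU ; pair
t=1 i2,i3:or.ALU and.ALU ; pair
t=2 i4,i5:sll.ALU xor.ALU ; pair
t=3 i6:and.ALU ; WAW r2
t=4 i7:mul.MUL ; no-port MUL/MUL
t=5 i8:mul.MUL ; tail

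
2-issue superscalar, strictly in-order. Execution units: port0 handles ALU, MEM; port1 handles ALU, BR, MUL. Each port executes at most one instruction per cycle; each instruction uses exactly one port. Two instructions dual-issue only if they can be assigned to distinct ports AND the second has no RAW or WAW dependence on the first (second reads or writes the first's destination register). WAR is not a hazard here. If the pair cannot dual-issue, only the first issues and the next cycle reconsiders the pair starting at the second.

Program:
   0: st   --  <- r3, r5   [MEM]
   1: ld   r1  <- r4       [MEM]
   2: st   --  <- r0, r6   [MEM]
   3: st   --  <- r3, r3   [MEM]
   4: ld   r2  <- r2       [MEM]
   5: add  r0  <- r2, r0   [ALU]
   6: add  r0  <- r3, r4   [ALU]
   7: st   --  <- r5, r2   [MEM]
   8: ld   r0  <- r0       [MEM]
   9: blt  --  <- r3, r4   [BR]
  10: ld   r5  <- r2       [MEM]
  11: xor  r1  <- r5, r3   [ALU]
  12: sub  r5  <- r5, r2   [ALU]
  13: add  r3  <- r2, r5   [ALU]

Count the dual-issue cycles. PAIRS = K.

PAIRS = 3

[0] i0  st.MEM  -- no-port MEM/MEM
[1] i1  ld.MEM  -- no-port MEM/MEM
[2] i2  st.MEM  -- no-port MEM/MEM
[3] i3  st.MEM  -- no-port MEM/MEM
[4] i4  ld.MEM  -- RAW r2
[5] i5  add.ALU  -- WAW r0
[6] i6/i7  add.ALU+st.MEM  -- dual
[7] i8/i9  ld.MEM+blt.BR  -- dual
[8] i10  ld.MEM  -- RAW r5
[9] i11/i12  xor.ALU+sub.ALU  -- dual
[10] i13  add.ALU  -- tail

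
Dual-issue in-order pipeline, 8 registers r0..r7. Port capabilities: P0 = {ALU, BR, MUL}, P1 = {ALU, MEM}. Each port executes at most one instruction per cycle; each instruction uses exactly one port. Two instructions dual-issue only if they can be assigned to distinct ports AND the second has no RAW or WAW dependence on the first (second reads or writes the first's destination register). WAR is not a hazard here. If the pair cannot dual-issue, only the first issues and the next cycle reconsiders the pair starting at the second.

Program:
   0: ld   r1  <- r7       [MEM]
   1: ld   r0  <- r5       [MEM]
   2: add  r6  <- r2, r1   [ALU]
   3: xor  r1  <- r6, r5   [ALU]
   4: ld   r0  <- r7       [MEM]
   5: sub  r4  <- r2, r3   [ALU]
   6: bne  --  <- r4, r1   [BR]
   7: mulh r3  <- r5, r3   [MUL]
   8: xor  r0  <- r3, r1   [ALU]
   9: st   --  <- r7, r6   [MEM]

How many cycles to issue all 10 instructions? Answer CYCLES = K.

c0: i0 ld  no-port MEM/MEM
c1: i1/i2 ld/add  dual
c2: i3/i4 xor/ld  dual
c3: i5 sub  RAW r4
c4: i6 bne  no-port BR/MUL
c5: i7 mulh  RAW r3
c6: i8/i9 xor/st  dual

CYCLES = 7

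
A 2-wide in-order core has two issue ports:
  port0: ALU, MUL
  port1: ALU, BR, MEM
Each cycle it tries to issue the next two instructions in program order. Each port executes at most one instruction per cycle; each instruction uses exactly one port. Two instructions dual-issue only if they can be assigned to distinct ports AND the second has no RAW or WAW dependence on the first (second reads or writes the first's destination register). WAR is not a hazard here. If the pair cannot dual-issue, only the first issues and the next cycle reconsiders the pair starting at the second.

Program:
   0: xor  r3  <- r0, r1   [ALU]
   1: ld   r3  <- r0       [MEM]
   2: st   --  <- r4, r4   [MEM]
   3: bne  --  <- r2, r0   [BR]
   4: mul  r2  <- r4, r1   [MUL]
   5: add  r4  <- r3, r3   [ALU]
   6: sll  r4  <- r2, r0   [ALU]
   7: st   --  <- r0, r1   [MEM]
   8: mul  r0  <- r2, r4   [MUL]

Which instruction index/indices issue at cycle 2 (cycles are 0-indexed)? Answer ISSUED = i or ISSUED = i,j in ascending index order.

ISSUED = 2

0. xor.ALU @i0  | WAW r3
1. ld.MEM @i1  | no-port MEM/MEM
2. st.MEM @i2  | no-port MEM/BR
3. bne.BR+mul.MUL @i3,i4  | dual
4. add.ALU @i5  | WAW r4
5. sll.ALU+st.MEM @i6,i7  | dual
6. mul.MUL @i8  | tail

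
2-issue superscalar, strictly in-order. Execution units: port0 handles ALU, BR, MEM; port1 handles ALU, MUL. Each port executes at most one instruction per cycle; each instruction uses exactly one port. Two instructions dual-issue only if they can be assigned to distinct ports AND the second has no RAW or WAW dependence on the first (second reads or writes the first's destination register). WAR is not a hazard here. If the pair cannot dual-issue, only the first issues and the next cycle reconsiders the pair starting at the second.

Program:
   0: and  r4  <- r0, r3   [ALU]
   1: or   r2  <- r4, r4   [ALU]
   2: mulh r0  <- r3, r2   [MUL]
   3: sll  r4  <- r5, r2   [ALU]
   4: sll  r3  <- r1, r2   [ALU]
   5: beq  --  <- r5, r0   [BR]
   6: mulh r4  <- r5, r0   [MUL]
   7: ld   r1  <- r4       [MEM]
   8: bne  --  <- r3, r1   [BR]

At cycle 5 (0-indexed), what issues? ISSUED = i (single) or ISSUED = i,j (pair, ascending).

0. and @i0  | RAW r4
1. or @i1  | RAW r2
2. mulh+sll @i2,i3  | pair
3. sll+beq @i4,i5  | pair
4. mulh @i6  | RAW r4
5. ld @i7  | no-port MEM/BR
6. bne @i8  | tail

ISSUED = 7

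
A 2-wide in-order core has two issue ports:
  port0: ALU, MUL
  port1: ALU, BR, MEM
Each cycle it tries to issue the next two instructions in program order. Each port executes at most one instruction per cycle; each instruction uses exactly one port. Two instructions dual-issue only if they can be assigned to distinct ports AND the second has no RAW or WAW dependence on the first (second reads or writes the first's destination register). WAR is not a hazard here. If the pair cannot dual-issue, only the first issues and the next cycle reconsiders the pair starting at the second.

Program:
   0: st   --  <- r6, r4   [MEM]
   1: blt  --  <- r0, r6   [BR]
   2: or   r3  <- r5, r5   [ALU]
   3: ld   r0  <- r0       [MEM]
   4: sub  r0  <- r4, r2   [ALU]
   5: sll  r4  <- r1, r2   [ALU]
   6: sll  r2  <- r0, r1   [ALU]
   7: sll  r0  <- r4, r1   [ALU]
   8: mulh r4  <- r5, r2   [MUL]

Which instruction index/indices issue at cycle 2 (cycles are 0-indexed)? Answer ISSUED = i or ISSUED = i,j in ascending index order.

  cy0 -> i0 (st.MEM) no-port MEM/BR
  cy1 -> i1/i2 (blt.BR+or.ALU) 2-wide
  cy2 -> i3 (ld.MEM) WAW r0
  cy3 -> i4/i5 (sub.ALU+sll.ALU) 2-wide
  cy4 -> i6/i7 (sll.ALU+sll.ALU) 2-wide
  cy5 -> i8 (mulh.MUL) tail

ISSUED = 3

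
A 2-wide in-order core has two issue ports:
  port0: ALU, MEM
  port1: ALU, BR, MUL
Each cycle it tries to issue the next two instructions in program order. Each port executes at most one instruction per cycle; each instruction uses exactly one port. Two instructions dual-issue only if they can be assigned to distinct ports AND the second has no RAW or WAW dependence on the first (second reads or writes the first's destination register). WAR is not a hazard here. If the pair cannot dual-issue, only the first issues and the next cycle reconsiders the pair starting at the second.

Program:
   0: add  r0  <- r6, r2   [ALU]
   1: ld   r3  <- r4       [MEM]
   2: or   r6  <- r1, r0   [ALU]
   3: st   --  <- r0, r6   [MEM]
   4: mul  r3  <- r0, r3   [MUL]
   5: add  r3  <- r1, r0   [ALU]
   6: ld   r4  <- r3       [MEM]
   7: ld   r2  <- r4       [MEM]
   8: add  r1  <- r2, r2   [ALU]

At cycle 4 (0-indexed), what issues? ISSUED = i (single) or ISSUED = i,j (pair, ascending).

ISSUED = 6

#0 head=0: add/ld i0&i1 pair
#1 head=2: or i2 RAW r6
#2 head=3: st/mul i3&i4 pair
#3 head=5: add i5 RAW r3
#4 head=6: ld i6 no-port MEM/MEM
#5 head=7: ld i7 RAW r2
#6 head=8: add i8 tail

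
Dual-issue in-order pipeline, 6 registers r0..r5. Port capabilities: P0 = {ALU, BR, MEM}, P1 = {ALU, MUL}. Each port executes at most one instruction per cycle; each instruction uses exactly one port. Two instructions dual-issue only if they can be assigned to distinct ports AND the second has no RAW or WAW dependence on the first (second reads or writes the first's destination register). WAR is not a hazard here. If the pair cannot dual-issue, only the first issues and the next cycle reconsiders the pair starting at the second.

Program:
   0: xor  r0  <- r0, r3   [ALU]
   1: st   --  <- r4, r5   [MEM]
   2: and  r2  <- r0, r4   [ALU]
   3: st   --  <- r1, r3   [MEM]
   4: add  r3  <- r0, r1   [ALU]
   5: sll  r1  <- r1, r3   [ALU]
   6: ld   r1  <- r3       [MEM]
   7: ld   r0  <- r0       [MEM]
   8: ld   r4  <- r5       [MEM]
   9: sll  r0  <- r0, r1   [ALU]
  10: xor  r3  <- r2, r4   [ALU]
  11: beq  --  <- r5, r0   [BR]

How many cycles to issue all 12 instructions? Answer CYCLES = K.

#0 head=0: xor/st i0+i1 pair
#1 head=2: and/st i2+i3 pair
#2 head=4: add i4 RAW r3
#3 head=5: sll i5 WAW r1
#4 head=6: ld i6 no-port MEM/MEM
#5 head=7: ld i7 no-port MEM/MEM
#6 head=8: ld/sll i8+i9 pair
#7 head=10: xor/beq i10+i11 pair

CYCLES = 8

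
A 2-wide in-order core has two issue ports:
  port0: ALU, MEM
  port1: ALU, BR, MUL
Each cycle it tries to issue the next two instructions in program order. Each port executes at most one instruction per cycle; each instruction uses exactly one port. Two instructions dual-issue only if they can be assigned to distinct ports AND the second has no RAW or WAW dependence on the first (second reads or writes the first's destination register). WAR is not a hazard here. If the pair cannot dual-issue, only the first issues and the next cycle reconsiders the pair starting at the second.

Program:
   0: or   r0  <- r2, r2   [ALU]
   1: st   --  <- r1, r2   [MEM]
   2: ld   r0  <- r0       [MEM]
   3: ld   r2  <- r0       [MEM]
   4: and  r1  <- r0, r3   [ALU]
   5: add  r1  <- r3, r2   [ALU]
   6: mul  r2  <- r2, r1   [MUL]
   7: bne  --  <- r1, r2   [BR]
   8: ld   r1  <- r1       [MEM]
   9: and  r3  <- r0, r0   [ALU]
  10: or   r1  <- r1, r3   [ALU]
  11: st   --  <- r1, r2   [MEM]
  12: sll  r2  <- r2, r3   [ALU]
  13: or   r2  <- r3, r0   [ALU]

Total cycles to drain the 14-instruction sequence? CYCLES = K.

[0] i0,i1  or.ALU/st.MEM  -- 2-wide
[1] i2  ld.MEM  -- no-port MEM/MEM
[2] i3,i4  ld.MEM/and.ALU  -- 2-wide
[3] i5  add.ALU  -- RAW r1
[4] i6  mul.MUL  -- no-port MUL/BR
[5] i7,i8  bne.BR/ld.MEM  -- 2-wide
[6] i9  and.ALU  -- RAW r3
[7] i10  or.ALU  -- RAW r1
[8] i11,i12  st.MEM/sll.ALU  -- 2-wide
[9] i13  or.ALU  -- tail

CYCLES = 10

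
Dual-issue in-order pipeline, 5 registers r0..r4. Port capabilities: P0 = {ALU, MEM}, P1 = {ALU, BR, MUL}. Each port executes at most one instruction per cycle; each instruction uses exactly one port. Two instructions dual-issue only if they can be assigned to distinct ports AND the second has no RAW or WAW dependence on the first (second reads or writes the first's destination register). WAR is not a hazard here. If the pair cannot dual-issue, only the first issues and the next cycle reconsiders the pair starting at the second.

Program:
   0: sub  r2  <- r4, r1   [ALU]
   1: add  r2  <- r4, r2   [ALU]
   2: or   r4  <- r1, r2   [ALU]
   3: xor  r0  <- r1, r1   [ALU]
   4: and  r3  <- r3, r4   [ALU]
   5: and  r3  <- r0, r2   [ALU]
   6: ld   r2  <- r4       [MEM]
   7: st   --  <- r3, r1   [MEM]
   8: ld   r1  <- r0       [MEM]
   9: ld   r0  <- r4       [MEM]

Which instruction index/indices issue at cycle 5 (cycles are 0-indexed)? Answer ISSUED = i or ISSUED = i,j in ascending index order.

  cy0 -> i0 (sub.ALU) RAW+WAW r2
  cy1 -> i1 (add.ALU) RAW r2
  cy2 -> i2,i3 (or.ALU/xor.ALU) 2-wide
  cy3 -> i4 (and.ALU) WAW r3
  cy4 -> i5,i6 (and.ALU/ld.MEM) 2-wide
  cy5 -> i7 (st.MEM) no-port MEM/MEM
  cy6 -> i8 (ld.MEM) no-port MEM/MEM
  cy7 -> i9 (ld.MEM) tail

ISSUED = 7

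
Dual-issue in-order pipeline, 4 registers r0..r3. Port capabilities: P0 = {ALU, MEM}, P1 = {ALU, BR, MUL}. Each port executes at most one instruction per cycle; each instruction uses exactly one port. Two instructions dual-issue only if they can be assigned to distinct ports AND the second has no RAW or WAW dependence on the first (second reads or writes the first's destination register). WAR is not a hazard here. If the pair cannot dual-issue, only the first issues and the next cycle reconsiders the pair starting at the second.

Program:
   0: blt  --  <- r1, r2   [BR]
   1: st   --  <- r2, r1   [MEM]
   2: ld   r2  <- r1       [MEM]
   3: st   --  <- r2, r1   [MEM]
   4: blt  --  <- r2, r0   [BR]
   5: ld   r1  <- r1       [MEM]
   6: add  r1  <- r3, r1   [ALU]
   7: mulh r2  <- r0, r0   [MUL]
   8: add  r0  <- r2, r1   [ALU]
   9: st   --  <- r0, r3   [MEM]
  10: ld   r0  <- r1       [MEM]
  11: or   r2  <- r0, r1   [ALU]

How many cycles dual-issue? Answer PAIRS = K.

PAIRS = 3

[0] i0+i1  blt.BR st.MEM  -- pair
[1] i2  ld.MEM  -- no-port MEM/MEM
[2] i3+i4  st.MEM blt.BR  -- pair
[3] i5  ld.MEM  -- RAW+WAW r1
[4] i6+i7  add.ALU mulh.MUL  -- pair
[5] i8  add.ALU  -- RAW r0
[6] i9  st.MEM  -- no-port MEM/MEM
[7] i10  ld.MEM  -- RAW r0
[8] i11  or.ALU  -- tail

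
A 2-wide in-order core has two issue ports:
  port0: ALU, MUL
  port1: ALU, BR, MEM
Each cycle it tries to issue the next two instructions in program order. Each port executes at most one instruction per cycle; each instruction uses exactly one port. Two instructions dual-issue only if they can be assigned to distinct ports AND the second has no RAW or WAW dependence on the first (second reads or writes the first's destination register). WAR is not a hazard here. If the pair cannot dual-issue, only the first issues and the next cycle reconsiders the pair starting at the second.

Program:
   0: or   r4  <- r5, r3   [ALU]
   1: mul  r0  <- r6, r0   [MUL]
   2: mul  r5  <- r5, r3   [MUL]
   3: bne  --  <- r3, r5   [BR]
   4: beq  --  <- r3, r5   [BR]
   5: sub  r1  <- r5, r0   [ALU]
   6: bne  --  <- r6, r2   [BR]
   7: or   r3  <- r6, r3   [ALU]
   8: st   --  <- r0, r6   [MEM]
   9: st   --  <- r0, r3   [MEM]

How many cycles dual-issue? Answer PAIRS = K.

c0: i0/i1 or mul  dual
c1: i2 mul  RAW r5
c2: i3 bne  no-port BR/BR
c3: i4/i5 beq sub  dual
c4: i6/i7 bne or  dual
c5: i8 st  no-port MEM/MEM
c6: i9 st  tail

PAIRS = 3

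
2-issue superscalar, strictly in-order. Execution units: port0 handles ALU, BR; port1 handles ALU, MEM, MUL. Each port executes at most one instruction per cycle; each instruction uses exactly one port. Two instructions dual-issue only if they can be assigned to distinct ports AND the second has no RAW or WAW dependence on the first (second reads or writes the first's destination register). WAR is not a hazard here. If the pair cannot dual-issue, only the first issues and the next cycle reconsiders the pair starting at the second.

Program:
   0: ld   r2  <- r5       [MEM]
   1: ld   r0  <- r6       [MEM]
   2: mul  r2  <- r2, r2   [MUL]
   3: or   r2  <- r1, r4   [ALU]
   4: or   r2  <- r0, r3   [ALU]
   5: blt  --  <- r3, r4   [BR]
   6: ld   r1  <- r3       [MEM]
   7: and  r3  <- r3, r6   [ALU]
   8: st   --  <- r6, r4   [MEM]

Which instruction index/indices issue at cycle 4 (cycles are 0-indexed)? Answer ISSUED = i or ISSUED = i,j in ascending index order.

ISSUED = 4,5

c0: i0 ld.MEM  no-port MEM/MEM
c1: i1 ld.MEM  no-port MEM/MUL
c2: i2 mul.MUL  WAW r2
c3: i3 or.ALU  WAW r2
c4: i4&i5 or.ALU blt.BR  pair
c5: i6&i7 ld.MEM and.ALU  pair
c6: i8 st.MEM  tail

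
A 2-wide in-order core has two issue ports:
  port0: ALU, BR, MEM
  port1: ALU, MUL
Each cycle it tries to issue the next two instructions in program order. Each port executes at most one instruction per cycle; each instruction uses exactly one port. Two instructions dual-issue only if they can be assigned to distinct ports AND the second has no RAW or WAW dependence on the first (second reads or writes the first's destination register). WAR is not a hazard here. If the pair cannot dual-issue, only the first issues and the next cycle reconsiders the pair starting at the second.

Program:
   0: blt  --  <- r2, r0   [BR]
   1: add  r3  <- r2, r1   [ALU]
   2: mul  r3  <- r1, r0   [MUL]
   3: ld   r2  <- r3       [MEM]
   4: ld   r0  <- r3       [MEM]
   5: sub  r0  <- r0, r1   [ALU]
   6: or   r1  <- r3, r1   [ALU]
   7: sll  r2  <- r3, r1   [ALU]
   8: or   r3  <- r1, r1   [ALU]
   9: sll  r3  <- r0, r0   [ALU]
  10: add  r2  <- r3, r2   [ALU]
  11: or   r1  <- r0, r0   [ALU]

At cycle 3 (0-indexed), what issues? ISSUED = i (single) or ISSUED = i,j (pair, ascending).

c0: i0/i1 blt.BR/add.ALU  pair
c1: i2 mul.MUL  RAW r3
c2: i3 ld.MEM  no-port MEM/MEM
c3: i4 ld.MEM  RAW+WAW r0
c4: i5/i6 sub.ALU/or.ALU  pair
c5: i7/i8 sll.ALU/or.ALU  pair
c6: i9 sll.ALU  RAW r3
c7: i10/i11 add.ALU/or.ALU  pair

ISSUED = 4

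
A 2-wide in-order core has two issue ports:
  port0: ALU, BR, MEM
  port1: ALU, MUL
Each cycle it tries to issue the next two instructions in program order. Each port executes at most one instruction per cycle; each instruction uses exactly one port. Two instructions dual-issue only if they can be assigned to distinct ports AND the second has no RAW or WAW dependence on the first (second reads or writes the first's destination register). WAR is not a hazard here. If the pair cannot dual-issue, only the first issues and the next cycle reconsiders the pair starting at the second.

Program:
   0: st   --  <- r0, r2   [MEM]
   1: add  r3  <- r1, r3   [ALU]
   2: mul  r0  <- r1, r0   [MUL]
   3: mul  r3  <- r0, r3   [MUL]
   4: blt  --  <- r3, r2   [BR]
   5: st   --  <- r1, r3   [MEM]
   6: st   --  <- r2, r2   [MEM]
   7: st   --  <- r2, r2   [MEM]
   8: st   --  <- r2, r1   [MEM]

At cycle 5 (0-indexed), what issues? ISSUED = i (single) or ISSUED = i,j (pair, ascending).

ISSUED = 6

#0 head=0: st add i0/i1 dual
#1 head=2: mul i2 no-port MUL/MUL
#2 head=3: mul i3 RAW r3
#3 head=4: blt i4 no-port BR/MEM
#4 head=5: st i5 no-port MEM/MEM
#5 head=6: st i6 no-port MEM/MEM
#6 head=7: st i7 no-port MEM/MEM
#7 head=8: st i8 tail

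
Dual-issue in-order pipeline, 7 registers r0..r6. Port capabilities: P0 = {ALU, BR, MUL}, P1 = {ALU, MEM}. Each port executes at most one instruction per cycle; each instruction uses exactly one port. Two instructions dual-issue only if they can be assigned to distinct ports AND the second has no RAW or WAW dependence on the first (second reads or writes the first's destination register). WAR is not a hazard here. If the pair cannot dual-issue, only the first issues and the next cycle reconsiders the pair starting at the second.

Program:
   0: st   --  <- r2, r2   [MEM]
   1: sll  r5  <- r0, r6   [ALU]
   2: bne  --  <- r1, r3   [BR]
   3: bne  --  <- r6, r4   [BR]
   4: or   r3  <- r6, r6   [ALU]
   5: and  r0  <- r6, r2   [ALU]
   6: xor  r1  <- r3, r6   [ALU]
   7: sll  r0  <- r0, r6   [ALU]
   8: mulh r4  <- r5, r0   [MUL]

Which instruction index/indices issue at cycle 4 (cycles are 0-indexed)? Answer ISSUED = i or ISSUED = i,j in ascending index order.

ISSUED = 7

0. st;sll @i0+i1  | pair
1. bne @i2  | no-port BR/BR
2. bne;or @i3+i4  | pair
3. and;xor @i5+i6  | pair
4. sll @i7  | RAW r0
5. mulh @i8  | tail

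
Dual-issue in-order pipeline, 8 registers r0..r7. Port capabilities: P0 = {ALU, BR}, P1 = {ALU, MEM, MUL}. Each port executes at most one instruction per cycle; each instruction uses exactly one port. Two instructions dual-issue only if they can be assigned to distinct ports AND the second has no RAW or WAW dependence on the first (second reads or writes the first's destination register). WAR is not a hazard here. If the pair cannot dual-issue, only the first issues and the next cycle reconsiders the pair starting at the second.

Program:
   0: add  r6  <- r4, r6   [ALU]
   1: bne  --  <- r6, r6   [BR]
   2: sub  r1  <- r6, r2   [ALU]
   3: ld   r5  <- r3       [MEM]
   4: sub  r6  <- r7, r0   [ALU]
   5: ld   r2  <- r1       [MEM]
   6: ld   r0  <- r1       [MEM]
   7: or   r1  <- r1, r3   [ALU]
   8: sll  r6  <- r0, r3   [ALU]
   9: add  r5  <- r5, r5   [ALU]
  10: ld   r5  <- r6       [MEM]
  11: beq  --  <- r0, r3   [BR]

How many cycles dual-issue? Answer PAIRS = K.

PAIRS = 5

#0 head=0: add i0 RAW r6
#1 head=1: bne sub i1/i2 dual
#2 head=3: ld sub i3/i4 dual
#3 head=5: ld i5 no-port MEM/MEM
#4 head=6: ld or i6/i7 dual
#5 head=8: sll add i8/i9 dual
#6 head=10: ld beq i10/i11 dual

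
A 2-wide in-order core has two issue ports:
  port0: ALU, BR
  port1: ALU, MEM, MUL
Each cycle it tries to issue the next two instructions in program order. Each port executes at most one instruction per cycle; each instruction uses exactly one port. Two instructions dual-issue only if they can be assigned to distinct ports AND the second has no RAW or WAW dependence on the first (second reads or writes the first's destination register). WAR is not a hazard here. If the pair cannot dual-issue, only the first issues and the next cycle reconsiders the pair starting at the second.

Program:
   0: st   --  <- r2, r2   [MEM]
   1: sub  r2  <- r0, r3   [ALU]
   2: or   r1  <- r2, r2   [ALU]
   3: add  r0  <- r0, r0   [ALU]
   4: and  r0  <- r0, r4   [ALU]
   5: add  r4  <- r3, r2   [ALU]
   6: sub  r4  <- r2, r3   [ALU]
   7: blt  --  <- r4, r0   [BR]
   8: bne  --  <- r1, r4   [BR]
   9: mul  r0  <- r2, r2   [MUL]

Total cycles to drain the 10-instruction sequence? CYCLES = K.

c0: i0/i1 st.MEM+sub.ALU  pair
c1: i2/i3 or.ALU+add.ALU  pair
c2: i4/i5 and.ALU+add.ALU  pair
c3: i6 sub.ALU  RAW r4
c4: i7 blt.BR  no-port BR/BR
c5: i8/i9 bne.BR+mul.MUL  pair

CYCLES = 6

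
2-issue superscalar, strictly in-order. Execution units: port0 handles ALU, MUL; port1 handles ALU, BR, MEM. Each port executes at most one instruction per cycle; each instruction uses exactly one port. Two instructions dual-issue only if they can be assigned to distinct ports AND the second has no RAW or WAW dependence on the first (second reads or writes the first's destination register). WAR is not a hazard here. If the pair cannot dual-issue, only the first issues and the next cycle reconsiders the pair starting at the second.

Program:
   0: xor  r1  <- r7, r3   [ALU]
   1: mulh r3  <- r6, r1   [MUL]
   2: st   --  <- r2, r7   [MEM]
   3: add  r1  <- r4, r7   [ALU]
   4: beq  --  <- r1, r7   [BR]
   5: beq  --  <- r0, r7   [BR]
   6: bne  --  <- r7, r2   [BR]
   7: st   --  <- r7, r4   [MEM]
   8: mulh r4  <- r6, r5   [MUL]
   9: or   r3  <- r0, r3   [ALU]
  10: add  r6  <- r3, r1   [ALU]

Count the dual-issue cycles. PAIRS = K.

PAIRS = 2

t=0 i0:xor.ALU ; RAW r1
t=1 i1&i2:mulh.MUL/st.MEM ; 2-wide
t=2 i3:add.ALU ; RAW r1
t=3 i4:beq.BR ; no-port BR/BR
t=4 i5:beq.BR ; no-port BR/BR
t=5 i6:bne.BR ; no-port BR/MEM
t=6 i7&i8:st.MEM/mulh.MUL ; 2-wide
t=7 i9:or.ALU ; RAW r3
t=8 i10:add.ALU ; tail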